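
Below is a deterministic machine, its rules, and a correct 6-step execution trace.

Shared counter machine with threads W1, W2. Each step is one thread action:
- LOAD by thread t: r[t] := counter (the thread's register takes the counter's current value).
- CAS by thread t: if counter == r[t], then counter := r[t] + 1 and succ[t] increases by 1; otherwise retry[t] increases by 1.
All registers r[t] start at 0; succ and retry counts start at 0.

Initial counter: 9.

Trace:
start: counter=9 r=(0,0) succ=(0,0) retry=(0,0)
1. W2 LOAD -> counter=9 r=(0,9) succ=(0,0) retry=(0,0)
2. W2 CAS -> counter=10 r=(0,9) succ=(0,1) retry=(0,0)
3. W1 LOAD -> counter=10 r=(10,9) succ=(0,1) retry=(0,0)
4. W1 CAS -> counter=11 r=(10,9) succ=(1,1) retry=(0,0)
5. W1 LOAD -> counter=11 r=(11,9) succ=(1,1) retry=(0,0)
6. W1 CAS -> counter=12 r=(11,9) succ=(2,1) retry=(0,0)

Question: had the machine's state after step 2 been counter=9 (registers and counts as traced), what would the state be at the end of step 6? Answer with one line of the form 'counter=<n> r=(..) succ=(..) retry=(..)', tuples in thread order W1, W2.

counter=11 r=(10,9) succ=(2,1) retry=(0,0)

state after step 2 := counter=9 r=(0,9) succ=(0,1) retry=(0,0)
3. W1 LOAD -> counter=9 r=(9,9) succ=(0,1) retry=(0,0)
4. W1 CAS -> counter=10 r=(9,9) succ=(1,1) retry=(0,0)
5. W1 LOAD -> counter=10 r=(10,9) succ=(1,1) retry=(0,0)
6. W1 CAS -> counter=11 r=(10,9) succ=(2,1) retry=(0,0)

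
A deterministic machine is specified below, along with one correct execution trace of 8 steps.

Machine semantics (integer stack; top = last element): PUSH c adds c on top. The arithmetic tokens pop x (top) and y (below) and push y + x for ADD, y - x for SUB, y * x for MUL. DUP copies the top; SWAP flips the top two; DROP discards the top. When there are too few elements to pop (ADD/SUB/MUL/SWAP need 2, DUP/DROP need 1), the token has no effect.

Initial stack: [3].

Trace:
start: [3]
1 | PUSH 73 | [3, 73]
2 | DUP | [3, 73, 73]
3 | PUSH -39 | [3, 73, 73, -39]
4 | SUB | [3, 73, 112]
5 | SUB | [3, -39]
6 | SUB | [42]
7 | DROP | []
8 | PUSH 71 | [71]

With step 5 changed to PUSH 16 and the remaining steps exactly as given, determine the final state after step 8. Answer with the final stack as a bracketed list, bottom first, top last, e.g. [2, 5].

[3, 73, 71]

(re-executing from step 5 with the substitution; state before step 5: [3, 73, 112])
5 | PUSH 16 | [3, 73, 112, 16]
6 | SUB | [3, 73, 96]
7 | DROP | [3, 73]
8 | PUSH 71 | [3, 73, 71]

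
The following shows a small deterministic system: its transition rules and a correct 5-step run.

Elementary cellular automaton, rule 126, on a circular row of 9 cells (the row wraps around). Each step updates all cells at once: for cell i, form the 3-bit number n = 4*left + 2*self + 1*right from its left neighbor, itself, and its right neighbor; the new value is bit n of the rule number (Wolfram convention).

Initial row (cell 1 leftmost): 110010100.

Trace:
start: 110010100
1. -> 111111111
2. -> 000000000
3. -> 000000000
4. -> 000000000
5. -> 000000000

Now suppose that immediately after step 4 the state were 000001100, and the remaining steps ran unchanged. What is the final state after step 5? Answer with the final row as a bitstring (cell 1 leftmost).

000011110

state after step 4 := 000001100
5. -> 000011110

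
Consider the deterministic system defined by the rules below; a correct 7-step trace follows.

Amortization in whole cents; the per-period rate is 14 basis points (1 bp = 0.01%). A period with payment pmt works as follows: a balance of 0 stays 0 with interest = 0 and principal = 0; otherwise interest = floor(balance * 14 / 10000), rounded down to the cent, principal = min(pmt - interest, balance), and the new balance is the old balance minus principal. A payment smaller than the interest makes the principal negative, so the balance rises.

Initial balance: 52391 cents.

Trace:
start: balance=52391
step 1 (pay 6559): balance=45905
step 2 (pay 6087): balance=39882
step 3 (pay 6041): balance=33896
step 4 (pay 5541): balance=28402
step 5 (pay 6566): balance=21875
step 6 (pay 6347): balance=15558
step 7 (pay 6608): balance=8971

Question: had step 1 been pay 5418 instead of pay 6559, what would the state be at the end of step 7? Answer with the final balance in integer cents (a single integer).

10123

(re-executing from step 1 with the substitution; state before step 1: balance=52391)
step 1 (pay 5418): balance=47046
step 2 (pay 6087): balance=41024
step 3 (pay 6041): balance=35040
step 4 (pay 5541): balance=29548
step 5 (pay 6566): balance=23023
step 6 (pay 6347): balance=16708
step 7 (pay 6608): balance=10123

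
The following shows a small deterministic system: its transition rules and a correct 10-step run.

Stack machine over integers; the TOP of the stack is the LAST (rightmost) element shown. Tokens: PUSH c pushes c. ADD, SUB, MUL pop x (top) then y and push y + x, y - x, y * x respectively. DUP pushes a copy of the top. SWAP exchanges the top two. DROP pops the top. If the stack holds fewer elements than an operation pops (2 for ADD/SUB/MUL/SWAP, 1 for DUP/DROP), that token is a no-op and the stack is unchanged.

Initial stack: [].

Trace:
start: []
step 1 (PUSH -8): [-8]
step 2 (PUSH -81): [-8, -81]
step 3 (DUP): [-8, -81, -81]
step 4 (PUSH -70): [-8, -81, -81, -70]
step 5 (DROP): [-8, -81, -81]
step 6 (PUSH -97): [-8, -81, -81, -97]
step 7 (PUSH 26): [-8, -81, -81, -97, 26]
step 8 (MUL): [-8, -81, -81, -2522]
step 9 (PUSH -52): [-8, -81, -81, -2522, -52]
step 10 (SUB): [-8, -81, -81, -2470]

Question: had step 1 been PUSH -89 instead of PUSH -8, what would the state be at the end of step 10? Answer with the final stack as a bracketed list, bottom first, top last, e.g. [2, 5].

[-89, -81, -81, -2470]

(re-executing from step 1 with the substitution; state before step 1: [])
step 1 (PUSH -89): [-89]
step 2 (PUSH -81): [-89, -81]
step 3 (DUP): [-89, -81, -81]
step 4 (PUSH -70): [-89, -81, -81, -70]
step 5 (DROP): [-89, -81, -81]
step 6 (PUSH -97): [-89, -81, -81, -97]
step 7 (PUSH 26): [-89, -81, -81, -97, 26]
step 8 (MUL): [-89, -81, -81, -2522]
step 9 (PUSH -52): [-89, -81, -81, -2522, -52]
step 10 (SUB): [-89, -81, -81, -2470]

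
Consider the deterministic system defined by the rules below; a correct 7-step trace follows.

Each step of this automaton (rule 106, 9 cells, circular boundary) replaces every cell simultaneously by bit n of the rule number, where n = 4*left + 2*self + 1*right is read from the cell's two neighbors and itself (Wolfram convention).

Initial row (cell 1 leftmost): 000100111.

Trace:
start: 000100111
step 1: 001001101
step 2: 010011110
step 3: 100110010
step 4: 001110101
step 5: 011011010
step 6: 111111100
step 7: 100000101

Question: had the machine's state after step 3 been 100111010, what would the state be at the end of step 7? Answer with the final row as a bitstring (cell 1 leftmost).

110000101

state after step 3 := 100111010
step 4: 001101101
step 5: 011111110
step 6: 110000010
step 7: 110000101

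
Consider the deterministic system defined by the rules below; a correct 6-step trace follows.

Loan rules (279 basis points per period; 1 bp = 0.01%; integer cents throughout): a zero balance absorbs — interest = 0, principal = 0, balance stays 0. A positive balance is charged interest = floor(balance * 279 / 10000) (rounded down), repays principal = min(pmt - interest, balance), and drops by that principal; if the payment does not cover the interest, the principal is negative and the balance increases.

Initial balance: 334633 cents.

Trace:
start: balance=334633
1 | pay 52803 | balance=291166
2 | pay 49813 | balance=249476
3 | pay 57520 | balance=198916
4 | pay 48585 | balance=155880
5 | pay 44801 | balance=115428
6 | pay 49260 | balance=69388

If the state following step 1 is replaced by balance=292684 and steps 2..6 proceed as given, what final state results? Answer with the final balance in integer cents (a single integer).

state after step 1 := balance=292684
2 | pay 49813 | balance=251036
3 | pay 57520 | balance=200519
4 | pay 48585 | balance=157528
5 | pay 44801 | balance=117122
6 | pay 49260 | balance=71129

71129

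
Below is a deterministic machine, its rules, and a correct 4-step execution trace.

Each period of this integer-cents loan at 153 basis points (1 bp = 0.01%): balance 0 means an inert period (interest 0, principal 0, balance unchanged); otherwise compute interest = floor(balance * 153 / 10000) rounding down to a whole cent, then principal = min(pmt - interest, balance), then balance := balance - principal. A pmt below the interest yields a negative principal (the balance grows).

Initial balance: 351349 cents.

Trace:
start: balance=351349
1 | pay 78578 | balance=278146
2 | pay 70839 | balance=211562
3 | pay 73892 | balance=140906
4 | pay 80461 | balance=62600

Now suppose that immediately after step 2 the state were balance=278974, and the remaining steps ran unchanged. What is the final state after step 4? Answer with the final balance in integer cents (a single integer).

state after step 2 := balance=278974
3 | pay 73892 | balance=209350
4 | pay 80461 | balance=132092

132092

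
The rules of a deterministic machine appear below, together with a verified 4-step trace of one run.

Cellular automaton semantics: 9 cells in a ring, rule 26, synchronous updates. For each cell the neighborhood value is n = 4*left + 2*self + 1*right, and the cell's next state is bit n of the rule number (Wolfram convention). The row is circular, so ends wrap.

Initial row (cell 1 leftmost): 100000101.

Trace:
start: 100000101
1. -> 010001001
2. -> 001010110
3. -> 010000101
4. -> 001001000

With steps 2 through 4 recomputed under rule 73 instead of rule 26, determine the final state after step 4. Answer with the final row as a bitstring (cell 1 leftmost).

(re-executing steps 2..4 under rule 73; state before step 2: 010001001)
2. -> 000100000
3. -> 110001111
4. -> 010101000

010101000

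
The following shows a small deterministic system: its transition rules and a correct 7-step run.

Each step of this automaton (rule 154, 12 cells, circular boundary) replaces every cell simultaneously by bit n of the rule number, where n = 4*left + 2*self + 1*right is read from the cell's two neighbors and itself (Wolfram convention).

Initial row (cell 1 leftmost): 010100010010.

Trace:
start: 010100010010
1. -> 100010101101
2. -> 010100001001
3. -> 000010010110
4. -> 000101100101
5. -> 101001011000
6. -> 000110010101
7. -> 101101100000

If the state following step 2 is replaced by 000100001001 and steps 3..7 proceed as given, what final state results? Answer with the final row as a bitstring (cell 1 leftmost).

101101101010

state after step 2 := 000100001001
3. -> 101010010110
4. -> 000001100100
5. -> 000011011010
6. -> 000110010001
7. -> 101101101010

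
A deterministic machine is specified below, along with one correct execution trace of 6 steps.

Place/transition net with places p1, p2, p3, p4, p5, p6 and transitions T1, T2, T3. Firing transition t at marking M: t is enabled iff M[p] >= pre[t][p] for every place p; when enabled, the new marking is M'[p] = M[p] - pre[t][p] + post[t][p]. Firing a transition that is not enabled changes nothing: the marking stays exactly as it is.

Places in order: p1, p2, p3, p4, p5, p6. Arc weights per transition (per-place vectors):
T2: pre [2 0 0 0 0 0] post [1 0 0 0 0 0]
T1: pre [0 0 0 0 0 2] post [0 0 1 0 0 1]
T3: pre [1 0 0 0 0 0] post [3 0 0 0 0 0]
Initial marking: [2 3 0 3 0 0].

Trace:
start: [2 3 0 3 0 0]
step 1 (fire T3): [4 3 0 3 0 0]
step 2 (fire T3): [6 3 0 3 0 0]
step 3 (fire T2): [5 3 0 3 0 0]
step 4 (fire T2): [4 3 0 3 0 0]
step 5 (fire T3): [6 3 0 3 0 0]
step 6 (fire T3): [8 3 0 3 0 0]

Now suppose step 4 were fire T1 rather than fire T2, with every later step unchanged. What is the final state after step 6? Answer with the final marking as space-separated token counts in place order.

(re-executing from step 4 with the substitution; state before step 4: [5 3 0 3 0 0])
step 4 (fire T1): [5 3 0 3 0 0]
step 5 (fire T3): [7 3 0 3 0 0]
step 6 (fire T3): [9 3 0 3 0 0]

9 3 0 3 0 0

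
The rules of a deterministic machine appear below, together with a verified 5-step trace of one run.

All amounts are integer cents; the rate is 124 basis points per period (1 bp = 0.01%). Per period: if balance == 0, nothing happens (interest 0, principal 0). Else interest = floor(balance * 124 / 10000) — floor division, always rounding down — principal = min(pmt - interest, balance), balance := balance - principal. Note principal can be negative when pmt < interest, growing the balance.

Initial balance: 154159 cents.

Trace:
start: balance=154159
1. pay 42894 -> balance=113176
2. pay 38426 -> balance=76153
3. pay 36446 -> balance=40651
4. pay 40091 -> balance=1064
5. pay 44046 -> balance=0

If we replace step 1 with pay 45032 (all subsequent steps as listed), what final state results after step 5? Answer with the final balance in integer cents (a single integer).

0

(re-executing from step 1 with the substitution; state before step 1: balance=154159)
1. pay 45032 -> balance=111038
2. pay 38426 -> balance=73988
3. pay 36446 -> balance=38459
4. pay 40091 -> balance=0
5. pay 44046 -> balance=0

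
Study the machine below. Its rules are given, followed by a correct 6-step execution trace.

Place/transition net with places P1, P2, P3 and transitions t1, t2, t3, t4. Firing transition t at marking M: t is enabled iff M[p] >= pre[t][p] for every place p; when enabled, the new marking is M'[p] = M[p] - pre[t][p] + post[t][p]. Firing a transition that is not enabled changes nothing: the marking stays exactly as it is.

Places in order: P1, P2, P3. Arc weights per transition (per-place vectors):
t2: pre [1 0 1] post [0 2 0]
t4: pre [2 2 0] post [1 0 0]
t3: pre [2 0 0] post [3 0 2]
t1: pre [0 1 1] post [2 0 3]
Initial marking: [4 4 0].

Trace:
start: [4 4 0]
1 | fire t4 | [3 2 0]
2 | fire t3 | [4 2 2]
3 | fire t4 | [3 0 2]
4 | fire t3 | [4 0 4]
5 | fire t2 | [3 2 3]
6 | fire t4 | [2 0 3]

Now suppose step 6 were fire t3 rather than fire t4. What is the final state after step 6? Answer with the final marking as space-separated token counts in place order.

(re-executing from step 6 with the substitution; state before step 6: [3 2 3])
6 | fire t3 | [4 2 5]

4 2 5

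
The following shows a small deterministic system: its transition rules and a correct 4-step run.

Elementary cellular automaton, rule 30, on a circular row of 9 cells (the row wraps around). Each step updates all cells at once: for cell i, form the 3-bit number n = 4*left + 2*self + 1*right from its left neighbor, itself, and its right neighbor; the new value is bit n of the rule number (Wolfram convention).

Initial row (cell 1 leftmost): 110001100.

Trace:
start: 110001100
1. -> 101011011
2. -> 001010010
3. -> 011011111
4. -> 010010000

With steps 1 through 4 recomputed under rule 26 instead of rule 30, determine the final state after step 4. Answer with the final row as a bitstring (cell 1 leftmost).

(re-executing steps 1..4 under rule 26; state before step 1: 110001100)
1. -> 101011011
2. -> 000010010
3. -> 000101101
4. -> 101001000

101001000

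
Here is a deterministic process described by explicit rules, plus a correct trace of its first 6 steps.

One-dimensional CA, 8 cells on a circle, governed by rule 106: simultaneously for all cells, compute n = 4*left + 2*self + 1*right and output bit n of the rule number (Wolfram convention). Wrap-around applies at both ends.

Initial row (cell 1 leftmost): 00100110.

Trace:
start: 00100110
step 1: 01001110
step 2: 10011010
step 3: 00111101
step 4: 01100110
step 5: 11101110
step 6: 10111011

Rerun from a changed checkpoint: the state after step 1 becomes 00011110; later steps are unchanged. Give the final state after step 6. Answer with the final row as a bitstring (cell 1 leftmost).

state after step 1 := 00011110
step 2: 00110010
step 3: 01110100
step 4: 11011000
step 5: 11111001
step 6: 00001011

00001011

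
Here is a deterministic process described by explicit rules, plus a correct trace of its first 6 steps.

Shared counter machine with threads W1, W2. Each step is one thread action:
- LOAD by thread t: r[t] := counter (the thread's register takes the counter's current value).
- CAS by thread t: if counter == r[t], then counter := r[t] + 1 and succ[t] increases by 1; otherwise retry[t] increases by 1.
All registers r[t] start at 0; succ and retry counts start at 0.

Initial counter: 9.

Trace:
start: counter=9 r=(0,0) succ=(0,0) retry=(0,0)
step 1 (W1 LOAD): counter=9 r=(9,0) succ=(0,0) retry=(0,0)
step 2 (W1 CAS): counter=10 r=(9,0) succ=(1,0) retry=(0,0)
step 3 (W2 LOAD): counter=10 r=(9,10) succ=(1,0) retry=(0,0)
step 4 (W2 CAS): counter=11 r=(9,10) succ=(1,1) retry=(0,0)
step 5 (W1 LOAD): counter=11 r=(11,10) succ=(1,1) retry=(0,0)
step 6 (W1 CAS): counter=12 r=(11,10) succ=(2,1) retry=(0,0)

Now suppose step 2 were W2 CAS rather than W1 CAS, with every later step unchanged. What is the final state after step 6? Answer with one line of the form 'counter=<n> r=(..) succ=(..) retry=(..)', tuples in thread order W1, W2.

counter=11 r=(10,9) succ=(1,1) retry=(0,1)

(re-executing from step 2 with the substitution; state before step 2: counter=9 r=(9,0) succ=(0,0) retry=(0,0))
step 2 (W2 CAS): counter=9 r=(9,0) succ=(0,0) retry=(0,1)
step 3 (W2 LOAD): counter=9 r=(9,9) succ=(0,0) retry=(0,1)
step 4 (W2 CAS): counter=10 r=(9,9) succ=(0,1) retry=(0,1)
step 5 (W1 LOAD): counter=10 r=(10,9) succ=(0,1) retry=(0,1)
step 6 (W1 CAS): counter=11 r=(10,9) succ=(1,1) retry=(0,1)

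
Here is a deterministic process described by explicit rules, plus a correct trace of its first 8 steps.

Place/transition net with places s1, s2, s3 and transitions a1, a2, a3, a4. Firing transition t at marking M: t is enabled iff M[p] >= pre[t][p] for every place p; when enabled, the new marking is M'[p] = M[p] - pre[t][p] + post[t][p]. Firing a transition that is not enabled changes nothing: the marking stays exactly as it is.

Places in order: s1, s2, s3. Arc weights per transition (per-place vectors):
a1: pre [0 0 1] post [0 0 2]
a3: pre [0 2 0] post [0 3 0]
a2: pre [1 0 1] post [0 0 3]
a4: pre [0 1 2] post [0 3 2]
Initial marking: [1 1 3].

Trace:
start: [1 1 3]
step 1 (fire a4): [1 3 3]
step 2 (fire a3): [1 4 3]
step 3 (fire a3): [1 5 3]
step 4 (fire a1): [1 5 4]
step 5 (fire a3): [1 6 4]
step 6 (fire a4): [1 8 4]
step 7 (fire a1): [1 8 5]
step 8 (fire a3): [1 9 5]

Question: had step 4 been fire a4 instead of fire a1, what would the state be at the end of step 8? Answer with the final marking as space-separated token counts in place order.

1 11 4

(re-executing from step 4 with the substitution; state before step 4: [1 5 3])
step 4 (fire a4): [1 7 3]
step 5 (fire a3): [1 8 3]
step 6 (fire a4): [1 10 3]
step 7 (fire a1): [1 10 4]
step 8 (fire a3): [1 11 4]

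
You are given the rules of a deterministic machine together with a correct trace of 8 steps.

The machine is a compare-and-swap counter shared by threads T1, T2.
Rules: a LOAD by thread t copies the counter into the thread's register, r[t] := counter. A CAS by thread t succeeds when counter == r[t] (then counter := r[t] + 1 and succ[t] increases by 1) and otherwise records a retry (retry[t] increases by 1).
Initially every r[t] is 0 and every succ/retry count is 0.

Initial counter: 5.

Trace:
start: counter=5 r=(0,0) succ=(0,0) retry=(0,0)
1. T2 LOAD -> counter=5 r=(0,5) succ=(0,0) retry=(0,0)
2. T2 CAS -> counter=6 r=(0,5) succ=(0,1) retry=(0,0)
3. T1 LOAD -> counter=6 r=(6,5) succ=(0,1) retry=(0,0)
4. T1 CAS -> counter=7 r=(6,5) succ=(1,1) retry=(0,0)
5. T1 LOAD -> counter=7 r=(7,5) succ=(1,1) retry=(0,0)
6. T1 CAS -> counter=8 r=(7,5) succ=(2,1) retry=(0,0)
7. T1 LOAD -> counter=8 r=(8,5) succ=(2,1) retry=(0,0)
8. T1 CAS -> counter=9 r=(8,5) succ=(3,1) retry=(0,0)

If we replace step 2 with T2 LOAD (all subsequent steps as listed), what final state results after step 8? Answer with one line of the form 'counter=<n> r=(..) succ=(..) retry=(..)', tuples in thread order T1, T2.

counter=8 r=(7,5) succ=(3,0) retry=(0,0)

(re-executing from step 2 with the substitution; state before step 2: counter=5 r=(0,5) succ=(0,0) retry=(0,0))
2. T2 LOAD -> counter=5 r=(0,5) succ=(0,0) retry=(0,0)
3. T1 LOAD -> counter=5 r=(5,5) succ=(0,0) retry=(0,0)
4. T1 CAS -> counter=6 r=(5,5) succ=(1,0) retry=(0,0)
5. T1 LOAD -> counter=6 r=(6,5) succ=(1,0) retry=(0,0)
6. T1 CAS -> counter=7 r=(6,5) succ=(2,0) retry=(0,0)
7. T1 LOAD -> counter=7 r=(7,5) succ=(2,0) retry=(0,0)
8. T1 CAS -> counter=8 r=(7,5) succ=(3,0) retry=(0,0)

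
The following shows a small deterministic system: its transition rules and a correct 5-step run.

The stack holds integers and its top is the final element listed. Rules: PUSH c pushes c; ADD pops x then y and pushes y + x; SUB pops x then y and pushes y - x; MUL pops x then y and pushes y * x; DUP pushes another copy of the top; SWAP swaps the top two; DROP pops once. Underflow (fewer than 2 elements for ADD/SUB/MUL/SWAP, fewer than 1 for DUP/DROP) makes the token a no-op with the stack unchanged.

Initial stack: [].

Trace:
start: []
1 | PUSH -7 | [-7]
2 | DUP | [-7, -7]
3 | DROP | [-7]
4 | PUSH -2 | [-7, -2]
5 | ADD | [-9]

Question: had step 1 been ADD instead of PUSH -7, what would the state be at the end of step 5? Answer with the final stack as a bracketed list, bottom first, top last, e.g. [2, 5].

[-2]

(re-executing from step 1 with the substitution; state before step 1: [])
1 | ADD | []
2 | DUP | []
3 | DROP | []
4 | PUSH -2 | [-2]
5 | ADD | [-2]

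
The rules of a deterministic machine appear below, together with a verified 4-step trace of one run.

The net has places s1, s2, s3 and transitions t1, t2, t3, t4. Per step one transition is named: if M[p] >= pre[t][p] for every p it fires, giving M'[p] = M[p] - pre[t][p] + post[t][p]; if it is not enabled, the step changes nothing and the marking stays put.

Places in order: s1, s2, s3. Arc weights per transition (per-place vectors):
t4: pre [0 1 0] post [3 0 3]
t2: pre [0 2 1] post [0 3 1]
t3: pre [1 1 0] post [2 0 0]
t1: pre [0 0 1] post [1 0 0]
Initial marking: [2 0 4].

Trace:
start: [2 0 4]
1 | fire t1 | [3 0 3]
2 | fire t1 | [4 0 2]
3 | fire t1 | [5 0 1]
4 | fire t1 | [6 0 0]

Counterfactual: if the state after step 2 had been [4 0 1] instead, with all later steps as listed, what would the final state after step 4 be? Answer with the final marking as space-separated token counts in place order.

5 0 0

state after step 2 := [4 0 1]
3 | fire t1 | [5 0 0]
4 | fire t1 | [5 0 0]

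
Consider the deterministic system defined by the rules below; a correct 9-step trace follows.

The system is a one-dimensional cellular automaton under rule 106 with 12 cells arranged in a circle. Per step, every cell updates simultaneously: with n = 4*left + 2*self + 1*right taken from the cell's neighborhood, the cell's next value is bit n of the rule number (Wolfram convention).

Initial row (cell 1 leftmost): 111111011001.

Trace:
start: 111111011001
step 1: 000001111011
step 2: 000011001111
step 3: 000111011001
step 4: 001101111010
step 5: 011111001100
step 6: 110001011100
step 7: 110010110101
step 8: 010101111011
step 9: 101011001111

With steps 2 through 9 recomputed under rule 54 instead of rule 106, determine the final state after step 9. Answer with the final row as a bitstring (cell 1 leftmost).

010001001110

(re-executing steps 2..9 under rule 54; state before step 2: 000001111011)
step 2: 100010000100
step 3: 110111001111
step 4: 001000110000
step 5: 011101001000
step 6: 100011111100
step 7: 110100000011
step 8: 001110000100
step 9: 010001001110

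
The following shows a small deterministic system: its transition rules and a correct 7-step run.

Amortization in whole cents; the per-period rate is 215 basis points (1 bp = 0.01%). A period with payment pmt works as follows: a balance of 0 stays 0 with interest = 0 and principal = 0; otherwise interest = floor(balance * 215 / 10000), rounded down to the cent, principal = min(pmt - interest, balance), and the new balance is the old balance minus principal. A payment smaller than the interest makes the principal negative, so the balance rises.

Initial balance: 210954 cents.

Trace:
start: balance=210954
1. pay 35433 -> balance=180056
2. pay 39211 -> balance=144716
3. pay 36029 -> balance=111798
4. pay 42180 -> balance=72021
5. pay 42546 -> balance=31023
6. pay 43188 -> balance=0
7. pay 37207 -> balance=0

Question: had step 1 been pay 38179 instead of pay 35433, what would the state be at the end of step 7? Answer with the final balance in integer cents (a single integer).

(re-executing from step 1 with the substitution; state before step 1: balance=210954)
1. pay 38179 -> balance=177310
2. pay 39211 -> balance=141911
3. pay 36029 -> balance=108933
4. pay 42180 -> balance=69095
5. pay 42546 -> balance=28034
6. pay 43188 -> balance=0
7. pay 37207 -> balance=0

0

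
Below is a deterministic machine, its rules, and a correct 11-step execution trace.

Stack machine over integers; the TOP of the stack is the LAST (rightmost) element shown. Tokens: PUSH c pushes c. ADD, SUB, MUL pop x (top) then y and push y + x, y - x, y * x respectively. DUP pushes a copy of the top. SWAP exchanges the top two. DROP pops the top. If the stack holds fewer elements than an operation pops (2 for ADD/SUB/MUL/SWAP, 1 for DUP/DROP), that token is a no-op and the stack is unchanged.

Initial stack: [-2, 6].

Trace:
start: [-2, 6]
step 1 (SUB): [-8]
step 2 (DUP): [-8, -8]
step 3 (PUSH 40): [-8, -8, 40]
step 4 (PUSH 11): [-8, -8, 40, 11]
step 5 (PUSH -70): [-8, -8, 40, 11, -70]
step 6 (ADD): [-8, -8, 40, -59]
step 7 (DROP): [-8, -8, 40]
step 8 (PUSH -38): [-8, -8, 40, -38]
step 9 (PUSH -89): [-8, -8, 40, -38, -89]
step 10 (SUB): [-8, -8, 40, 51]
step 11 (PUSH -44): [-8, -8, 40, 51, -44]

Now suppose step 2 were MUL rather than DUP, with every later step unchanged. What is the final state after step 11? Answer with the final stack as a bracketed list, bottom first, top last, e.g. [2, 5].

(re-executing from step 2 with the substitution; state before step 2: [-8])
step 2 (MUL): [-8]
step 3 (PUSH 40): [-8, 40]
step 4 (PUSH 11): [-8, 40, 11]
step 5 (PUSH -70): [-8, 40, 11, -70]
step 6 (ADD): [-8, 40, -59]
step 7 (DROP): [-8, 40]
step 8 (PUSH -38): [-8, 40, -38]
step 9 (PUSH -89): [-8, 40, -38, -89]
step 10 (SUB): [-8, 40, 51]
step 11 (PUSH -44): [-8, 40, 51, -44]

[-8, 40, 51, -44]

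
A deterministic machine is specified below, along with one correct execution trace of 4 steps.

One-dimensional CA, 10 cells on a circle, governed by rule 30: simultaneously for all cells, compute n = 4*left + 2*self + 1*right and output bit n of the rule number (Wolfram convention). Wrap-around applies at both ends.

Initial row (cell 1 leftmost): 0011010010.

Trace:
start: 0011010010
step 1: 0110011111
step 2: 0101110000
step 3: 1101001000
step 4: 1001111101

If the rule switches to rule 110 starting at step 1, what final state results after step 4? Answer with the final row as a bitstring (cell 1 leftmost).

(re-executing steps 1..4 under rule 110; state before step 1: 0011010010)
step 1: 0111110110
step 2: 1100011110
step 3: 1100110011
step 4: 0101110110

0101110110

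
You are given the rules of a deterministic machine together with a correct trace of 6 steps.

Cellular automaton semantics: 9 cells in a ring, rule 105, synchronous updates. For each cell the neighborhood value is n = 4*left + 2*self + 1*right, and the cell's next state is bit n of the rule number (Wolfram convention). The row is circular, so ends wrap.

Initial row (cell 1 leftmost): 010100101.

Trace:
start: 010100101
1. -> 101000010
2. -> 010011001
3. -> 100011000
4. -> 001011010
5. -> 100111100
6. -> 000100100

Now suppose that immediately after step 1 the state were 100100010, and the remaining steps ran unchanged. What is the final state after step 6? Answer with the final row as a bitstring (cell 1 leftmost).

state after step 1 := 100100010
2. -> 000001001
3. -> 011100000
4. -> 010101111
5. -> 101011001
6. -> 110111001

110111001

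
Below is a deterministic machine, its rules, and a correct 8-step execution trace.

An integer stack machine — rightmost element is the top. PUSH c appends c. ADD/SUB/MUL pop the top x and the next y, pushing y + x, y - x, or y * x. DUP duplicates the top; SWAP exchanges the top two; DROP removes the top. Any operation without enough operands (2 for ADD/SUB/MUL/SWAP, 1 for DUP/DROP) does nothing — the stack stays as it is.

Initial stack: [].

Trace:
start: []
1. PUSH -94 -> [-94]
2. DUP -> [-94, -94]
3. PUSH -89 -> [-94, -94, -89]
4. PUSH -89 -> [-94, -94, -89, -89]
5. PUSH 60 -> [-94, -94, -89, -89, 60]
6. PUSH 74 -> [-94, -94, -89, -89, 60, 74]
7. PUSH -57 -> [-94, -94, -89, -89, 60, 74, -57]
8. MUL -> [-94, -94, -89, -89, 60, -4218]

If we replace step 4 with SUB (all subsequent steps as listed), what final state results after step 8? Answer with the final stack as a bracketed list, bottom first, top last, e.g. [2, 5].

[-94, -5, 60, -4218]

(re-executing from step 4 with the substitution; state before step 4: [-94, -94, -89])
4. SUB -> [-94, -5]
5. PUSH 60 -> [-94, -5, 60]
6. PUSH 74 -> [-94, -5, 60, 74]
7. PUSH -57 -> [-94, -5, 60, 74, -57]
8. MUL -> [-94, -5, 60, -4218]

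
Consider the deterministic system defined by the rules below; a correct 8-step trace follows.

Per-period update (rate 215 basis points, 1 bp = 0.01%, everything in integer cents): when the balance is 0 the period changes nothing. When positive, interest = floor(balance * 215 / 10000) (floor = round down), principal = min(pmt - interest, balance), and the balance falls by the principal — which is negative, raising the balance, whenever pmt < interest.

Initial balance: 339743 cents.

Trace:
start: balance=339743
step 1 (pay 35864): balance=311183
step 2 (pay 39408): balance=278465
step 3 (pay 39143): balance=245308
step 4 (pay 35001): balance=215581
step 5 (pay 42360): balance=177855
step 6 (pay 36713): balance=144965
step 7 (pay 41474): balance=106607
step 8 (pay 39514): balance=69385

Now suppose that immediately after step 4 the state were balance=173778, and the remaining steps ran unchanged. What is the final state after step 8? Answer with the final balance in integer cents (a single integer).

state after step 4 := balance=173778
step 5 (pay 42360): balance=135154
step 6 (pay 36713): balance=101346
step 7 (pay 41474): balance=62050
step 8 (pay 39514): balance=23870

23870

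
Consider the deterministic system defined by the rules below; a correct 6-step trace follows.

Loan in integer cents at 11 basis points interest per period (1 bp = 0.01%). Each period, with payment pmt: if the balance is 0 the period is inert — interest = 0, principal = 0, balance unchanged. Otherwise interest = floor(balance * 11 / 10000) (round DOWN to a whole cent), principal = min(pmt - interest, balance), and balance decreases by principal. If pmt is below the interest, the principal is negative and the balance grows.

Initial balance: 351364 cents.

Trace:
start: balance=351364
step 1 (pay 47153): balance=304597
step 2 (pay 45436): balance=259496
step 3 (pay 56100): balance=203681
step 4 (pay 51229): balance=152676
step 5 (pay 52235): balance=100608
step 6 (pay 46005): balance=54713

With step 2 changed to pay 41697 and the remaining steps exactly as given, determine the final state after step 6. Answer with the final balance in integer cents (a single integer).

(re-executing from step 2 with the substitution; state before step 2: balance=304597)
step 2 (pay 41697): balance=263235
step 3 (pay 56100): balance=207424
step 4 (pay 51229): balance=156423
step 5 (pay 52235): balance=104360
step 6 (pay 46005): balance=58469

58469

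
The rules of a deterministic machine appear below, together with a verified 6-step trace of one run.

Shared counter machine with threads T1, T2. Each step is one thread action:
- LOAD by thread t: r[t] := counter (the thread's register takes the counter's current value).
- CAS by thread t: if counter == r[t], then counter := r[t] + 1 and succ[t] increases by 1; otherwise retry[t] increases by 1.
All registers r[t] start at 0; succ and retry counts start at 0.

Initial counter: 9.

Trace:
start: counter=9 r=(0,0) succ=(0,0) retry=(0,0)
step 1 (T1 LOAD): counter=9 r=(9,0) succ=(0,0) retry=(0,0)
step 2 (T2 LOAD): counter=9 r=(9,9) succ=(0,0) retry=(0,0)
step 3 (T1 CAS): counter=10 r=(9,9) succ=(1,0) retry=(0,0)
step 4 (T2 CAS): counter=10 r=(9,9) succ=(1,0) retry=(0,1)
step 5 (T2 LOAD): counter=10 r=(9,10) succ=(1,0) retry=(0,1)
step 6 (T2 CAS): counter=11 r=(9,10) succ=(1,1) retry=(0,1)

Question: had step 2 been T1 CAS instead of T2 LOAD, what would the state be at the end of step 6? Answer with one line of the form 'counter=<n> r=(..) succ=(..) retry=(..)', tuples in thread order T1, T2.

(re-executing from step 2 with the substitution; state before step 2: counter=9 r=(9,0) succ=(0,0) retry=(0,0))
step 2 (T1 CAS): counter=10 r=(9,0) succ=(1,0) retry=(0,0)
step 3 (T1 CAS): counter=10 r=(9,0) succ=(1,0) retry=(1,0)
step 4 (T2 CAS): counter=10 r=(9,0) succ=(1,0) retry=(1,1)
step 5 (T2 LOAD): counter=10 r=(9,10) succ=(1,0) retry=(1,1)
step 6 (T2 CAS): counter=11 r=(9,10) succ=(1,1) retry=(1,1)

counter=11 r=(9,10) succ=(1,1) retry=(1,1)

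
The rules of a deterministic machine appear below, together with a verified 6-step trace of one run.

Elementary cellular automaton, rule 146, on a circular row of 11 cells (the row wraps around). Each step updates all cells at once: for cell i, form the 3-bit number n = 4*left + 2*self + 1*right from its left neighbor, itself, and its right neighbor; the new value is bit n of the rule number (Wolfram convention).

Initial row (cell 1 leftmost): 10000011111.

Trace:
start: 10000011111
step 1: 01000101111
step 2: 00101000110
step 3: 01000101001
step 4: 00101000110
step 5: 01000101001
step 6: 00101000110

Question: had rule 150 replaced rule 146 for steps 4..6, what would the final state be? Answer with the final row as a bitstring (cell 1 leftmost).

00000001001

(re-executing steps 4..6 under rule 150; state before step 4: 01000101001)
step 4: 01101101111
step 5: 00000000110
step 6: 00000001001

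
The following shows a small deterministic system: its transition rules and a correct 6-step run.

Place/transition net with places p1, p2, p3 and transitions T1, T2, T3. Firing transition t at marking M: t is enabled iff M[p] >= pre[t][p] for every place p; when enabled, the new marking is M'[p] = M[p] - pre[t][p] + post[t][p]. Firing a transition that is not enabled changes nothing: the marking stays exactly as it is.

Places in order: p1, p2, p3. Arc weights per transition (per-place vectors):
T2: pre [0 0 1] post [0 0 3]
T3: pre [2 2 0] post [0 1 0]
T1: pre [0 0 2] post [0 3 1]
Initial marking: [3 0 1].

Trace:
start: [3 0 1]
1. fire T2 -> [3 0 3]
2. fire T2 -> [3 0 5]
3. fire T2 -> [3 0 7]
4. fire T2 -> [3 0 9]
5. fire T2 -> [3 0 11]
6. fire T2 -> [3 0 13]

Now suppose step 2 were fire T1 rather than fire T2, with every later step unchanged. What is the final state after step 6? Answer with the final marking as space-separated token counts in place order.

3 3 10

(re-executing from step 2 with the substitution; state before step 2: [3 0 3])
2. fire T1 -> [3 3 2]
3. fire T2 -> [3 3 4]
4. fire T2 -> [3 3 6]
5. fire T2 -> [3 3 8]
6. fire T2 -> [3 3 10]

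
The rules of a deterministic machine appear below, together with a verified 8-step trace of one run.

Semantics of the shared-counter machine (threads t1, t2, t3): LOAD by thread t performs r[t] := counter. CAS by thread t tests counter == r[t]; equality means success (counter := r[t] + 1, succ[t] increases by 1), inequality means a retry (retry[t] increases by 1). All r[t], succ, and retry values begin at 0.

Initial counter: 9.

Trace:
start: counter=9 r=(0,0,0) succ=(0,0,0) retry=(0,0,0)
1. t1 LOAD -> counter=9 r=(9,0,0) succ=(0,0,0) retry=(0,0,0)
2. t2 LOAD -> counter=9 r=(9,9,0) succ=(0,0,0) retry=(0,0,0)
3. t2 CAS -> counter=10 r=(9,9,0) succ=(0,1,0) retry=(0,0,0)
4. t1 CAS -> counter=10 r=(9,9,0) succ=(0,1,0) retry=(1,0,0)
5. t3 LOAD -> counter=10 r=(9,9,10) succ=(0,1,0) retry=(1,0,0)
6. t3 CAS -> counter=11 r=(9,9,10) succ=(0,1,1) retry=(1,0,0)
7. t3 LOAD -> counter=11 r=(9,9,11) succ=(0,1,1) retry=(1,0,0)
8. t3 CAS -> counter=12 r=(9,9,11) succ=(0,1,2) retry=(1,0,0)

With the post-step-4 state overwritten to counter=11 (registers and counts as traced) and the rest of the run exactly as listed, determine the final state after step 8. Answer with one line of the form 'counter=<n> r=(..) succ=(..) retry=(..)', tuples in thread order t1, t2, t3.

state after step 4 := counter=11 r=(9,9,0) succ=(0,1,0) retry=(1,0,0)
5. t3 LOAD -> counter=11 r=(9,9,11) succ=(0,1,0) retry=(1,0,0)
6. t3 CAS -> counter=12 r=(9,9,11) succ=(0,1,1) retry=(1,0,0)
7. t3 LOAD -> counter=12 r=(9,9,12) succ=(0,1,1) retry=(1,0,0)
8. t3 CAS -> counter=13 r=(9,9,12) succ=(0,1,2) retry=(1,0,0)

counter=13 r=(9,9,12) succ=(0,1,2) retry=(1,0,0)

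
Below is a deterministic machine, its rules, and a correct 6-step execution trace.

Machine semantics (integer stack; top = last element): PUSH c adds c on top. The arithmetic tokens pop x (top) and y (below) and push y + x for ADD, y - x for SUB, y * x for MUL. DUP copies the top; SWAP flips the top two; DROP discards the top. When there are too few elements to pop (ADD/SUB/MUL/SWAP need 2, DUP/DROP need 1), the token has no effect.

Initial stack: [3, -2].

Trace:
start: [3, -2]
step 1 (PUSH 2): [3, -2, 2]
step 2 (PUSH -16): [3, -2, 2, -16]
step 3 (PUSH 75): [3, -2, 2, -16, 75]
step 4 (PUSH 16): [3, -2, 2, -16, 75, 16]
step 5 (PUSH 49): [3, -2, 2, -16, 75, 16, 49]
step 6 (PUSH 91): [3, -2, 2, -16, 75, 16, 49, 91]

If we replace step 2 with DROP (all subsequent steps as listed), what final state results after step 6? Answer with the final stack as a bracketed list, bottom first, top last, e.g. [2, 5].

(re-executing from step 2 with the substitution; state before step 2: [3, -2, 2])
step 2 (DROP): [3, -2]
step 3 (PUSH 75): [3, -2, 75]
step 4 (PUSH 16): [3, -2, 75, 16]
step 5 (PUSH 49): [3, -2, 75, 16, 49]
step 6 (PUSH 91): [3, -2, 75, 16, 49, 91]

[3, -2, 75, 16, 49, 91]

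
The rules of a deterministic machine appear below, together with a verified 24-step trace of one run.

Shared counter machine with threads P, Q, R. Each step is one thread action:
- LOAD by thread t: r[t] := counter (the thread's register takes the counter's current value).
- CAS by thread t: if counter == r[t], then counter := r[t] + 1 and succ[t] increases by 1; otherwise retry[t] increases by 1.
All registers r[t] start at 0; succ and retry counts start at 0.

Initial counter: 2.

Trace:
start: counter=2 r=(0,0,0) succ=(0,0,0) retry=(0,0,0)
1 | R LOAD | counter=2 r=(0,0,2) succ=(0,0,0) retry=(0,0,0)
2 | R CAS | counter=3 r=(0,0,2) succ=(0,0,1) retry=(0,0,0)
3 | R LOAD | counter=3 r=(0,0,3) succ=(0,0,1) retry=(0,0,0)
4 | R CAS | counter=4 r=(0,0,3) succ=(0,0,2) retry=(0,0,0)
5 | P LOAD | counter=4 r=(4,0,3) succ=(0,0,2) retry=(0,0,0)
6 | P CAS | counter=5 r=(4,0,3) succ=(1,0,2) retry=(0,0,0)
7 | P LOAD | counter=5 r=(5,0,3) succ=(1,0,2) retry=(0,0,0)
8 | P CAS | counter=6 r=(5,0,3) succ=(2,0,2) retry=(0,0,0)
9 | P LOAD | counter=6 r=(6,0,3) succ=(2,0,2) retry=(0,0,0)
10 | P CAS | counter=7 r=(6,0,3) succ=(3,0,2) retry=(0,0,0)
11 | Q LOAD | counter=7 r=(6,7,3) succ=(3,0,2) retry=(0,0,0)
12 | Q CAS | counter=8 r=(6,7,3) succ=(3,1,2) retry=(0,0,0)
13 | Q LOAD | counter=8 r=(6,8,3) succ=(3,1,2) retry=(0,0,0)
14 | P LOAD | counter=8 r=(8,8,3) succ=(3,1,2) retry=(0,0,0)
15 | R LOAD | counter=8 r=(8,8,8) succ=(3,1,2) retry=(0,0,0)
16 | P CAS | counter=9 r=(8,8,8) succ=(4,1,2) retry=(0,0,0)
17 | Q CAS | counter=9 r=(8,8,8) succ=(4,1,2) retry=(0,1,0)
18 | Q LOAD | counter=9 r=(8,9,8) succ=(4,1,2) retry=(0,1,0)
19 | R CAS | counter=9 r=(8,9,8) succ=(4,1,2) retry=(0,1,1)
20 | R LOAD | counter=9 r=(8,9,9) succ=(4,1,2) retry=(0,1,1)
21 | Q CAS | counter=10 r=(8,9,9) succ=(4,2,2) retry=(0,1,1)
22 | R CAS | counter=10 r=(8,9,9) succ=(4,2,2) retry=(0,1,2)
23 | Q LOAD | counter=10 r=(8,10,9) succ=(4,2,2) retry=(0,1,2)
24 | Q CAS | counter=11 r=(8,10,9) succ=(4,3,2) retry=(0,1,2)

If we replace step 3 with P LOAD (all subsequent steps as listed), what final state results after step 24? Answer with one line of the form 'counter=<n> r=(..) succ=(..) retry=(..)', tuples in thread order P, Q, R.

(re-executing from step 3 with the substitution; state before step 3: counter=3 r=(0,0,2) succ=(0,0,1) retry=(0,0,0))
3 | P LOAD | counter=3 r=(3,0,2) succ=(0,0,1) retry=(0,0,0)
4 | R CAS | counter=3 r=(3,0,2) succ=(0,0,1) retry=(0,0,1)
5 | P LOAD | counter=3 r=(3,0,2) succ=(0,0,1) retry=(0,0,1)
6 | P CAS | counter=4 r=(3,0,2) succ=(1,0,1) retry=(0,0,1)
7 | P LOAD | counter=4 r=(4,0,2) succ=(1,0,1) retry=(0,0,1)
8 | P CAS | counter=5 r=(4,0,2) succ=(2,0,1) retry=(0,0,1)
9 | P LOAD | counter=5 r=(5,0,2) succ=(2,0,1) retry=(0,0,1)
10 | P CAS | counter=6 r=(5,0,2) succ=(3,0,1) retry=(0,0,1)
11 | Q LOAD | counter=6 r=(5,6,2) succ=(3,0,1) retry=(0,0,1)
12 | Q CAS | counter=7 r=(5,6,2) succ=(3,1,1) retry=(0,0,1)
13 | Q LOAD | counter=7 r=(5,7,2) succ=(3,1,1) retry=(0,0,1)
14 | P LOAD | counter=7 r=(7,7,2) succ=(3,1,1) retry=(0,0,1)
15 | R LOAD | counter=7 r=(7,7,7) succ=(3,1,1) retry=(0,0,1)
16 | P CAS | counter=8 r=(7,7,7) succ=(4,1,1) retry=(0,0,1)
17 | Q CAS | counter=8 r=(7,7,7) succ=(4,1,1) retry=(0,1,1)
18 | Q LOAD | counter=8 r=(7,8,7) succ=(4,1,1) retry=(0,1,1)
19 | R CAS | counter=8 r=(7,8,7) succ=(4,1,1) retry=(0,1,2)
20 | R LOAD | counter=8 r=(7,8,8) succ=(4,1,1) retry=(0,1,2)
21 | Q CAS | counter=9 r=(7,8,8) succ=(4,2,1) retry=(0,1,2)
22 | R CAS | counter=9 r=(7,8,8) succ=(4,2,1) retry=(0,1,3)
23 | Q LOAD | counter=9 r=(7,9,8) succ=(4,2,1) retry=(0,1,3)
24 | Q CAS | counter=10 r=(7,9,8) succ=(4,3,1) retry=(0,1,3)

counter=10 r=(7,9,8) succ=(4,3,1) retry=(0,1,3)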